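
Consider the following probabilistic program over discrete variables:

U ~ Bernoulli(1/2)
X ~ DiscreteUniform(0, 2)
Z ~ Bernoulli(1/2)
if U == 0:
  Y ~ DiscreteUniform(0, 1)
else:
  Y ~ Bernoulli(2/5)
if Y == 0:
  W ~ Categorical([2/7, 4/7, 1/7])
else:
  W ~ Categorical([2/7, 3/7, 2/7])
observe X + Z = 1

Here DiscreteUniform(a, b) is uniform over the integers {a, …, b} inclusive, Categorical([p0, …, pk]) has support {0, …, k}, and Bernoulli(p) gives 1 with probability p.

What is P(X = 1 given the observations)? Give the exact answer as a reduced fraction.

P(X = 1 | obs) = 1/2

Enumerate traces; 24 have nonzero weight after conditioning:
  (U=0, X=0, Z=1, Y=0, W=0) weight 1/84
  (U=0, X=0, Z=1, Y=0, W=1) weight 1/42
  (U=0, X=0, Z=1, Y=0, W=2) weight 1/168
  (U=0, X=0, Z=1, Y=1, W=0) weight 1/84
  (U=0, X=0, Z=1, Y=1, W=1) weight 1/56
  (U=0, X=0, Z=1, Y=1, W=2) weight 1/84
  (U=0, X=1, Z=0, Y=0, W=0) weight 1/84
  (U=0, X=1, Z=0, Y=0, W=1) weight 1/42
  … 16 more
Group by X:
  weight(X=0) = 1/6
  weight(X=1) = 1/6
Total weight = 1/6 + 1/6 = 1/3
P(X=0 | obs) = 1/6 / 1/3 = 1/2
P(X=1 | obs) = 1/6 / 1/3 = 1/2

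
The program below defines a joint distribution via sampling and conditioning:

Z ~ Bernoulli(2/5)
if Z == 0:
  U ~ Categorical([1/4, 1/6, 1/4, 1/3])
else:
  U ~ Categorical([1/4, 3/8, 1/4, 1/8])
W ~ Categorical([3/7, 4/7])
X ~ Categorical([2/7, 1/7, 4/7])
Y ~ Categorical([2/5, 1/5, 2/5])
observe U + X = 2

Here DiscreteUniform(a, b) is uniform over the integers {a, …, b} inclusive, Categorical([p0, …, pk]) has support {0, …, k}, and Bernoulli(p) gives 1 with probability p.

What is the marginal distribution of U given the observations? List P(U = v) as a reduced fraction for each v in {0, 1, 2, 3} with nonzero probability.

Enumerate traces; 36 have nonzero weight after conditioning:
  (Z=0, U=0, W=0, X=2, Y=0) weight 18/1225
  (Z=0, U=0, W=0, X=2, Y=1) weight 9/1225
  (Z=0, U=0, W=0, X=2, Y=2) weight 18/1225
  (Z=0, U=0, W=1, X=2, Y=0) weight 24/1225
  (Z=0, U=0, W=1, X=2, Y=1) weight 12/1225
  (Z=0, U=0, W=1, X=2, Y=2) weight 24/1225
  (Z=0, U=1, W=0, X=1, Y=0) weight 3/1225
  (Z=0, U=1, W=0, X=1, Y=1) weight 3/2450
  (Z=0, U=2, W=0, X=0, Y=0) weight 9/1225
  … 27 more
Group by U:
  weight(U=0) = 1/7
  weight(U=1) = 1/28
  weight(U=2) = 1/14
Total weight = 1/7 + 1/28 + 1/14 = 1/4
P(U=0 | obs) = 1/7 / 1/4 = 4/7
P(U=1 | obs) = 1/28 / 1/4 = 1/7
P(U=2 | obs) = 1/14 / 1/4 = 2/7

P(U=0) = 4/7, P(U=1) = 1/7, P(U=2) = 2/7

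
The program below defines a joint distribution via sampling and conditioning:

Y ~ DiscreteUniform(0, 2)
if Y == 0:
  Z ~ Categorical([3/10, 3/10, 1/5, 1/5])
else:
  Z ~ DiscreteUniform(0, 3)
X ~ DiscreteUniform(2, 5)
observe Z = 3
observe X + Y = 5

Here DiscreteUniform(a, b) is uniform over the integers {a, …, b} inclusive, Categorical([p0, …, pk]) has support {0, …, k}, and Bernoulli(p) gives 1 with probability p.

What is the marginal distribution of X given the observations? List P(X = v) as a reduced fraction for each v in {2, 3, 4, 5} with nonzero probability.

Enumerate traces; 3 have nonzero weight after conditioning:
  (Y=0, Z=3, X=5) weight 1/60
  (Y=1, Z=3, X=4) weight 1/48
  (Y=2, Z=3, X=3) weight 1/48
Group by X:
  weight(X=3) = 1/48
  weight(X=4) = 1/48
  weight(X=5) = 1/60
Total weight = 1/48 + 1/48 + 1/60 = 7/120
P(X=3 | obs) = 1/48 / 7/120 = 5/14
P(X=4 | obs) = 1/48 / 7/120 = 5/14
P(X=5 | obs) = 1/60 / 7/120 = 2/7

P(X=3) = 5/14, P(X=4) = 5/14, P(X=5) = 2/7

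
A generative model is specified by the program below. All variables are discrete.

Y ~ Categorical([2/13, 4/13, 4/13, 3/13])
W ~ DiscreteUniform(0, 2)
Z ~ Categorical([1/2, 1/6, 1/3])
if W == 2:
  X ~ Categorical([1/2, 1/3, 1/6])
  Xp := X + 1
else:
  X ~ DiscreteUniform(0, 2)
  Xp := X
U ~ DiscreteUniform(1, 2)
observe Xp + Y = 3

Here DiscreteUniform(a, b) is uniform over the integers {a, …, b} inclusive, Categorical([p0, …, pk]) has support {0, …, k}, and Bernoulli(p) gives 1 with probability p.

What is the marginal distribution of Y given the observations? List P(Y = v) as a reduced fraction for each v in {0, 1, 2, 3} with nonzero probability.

Enumerate traces; 54 have nonzero weight after conditioning:
  (Y=0, W=2, Z=0, X=2, U=1) weight 1/468
  (Y=0, W=2, Z=0, X=2, U=2) weight 1/468
  (Y=0, W=2, Z=1, X=2, U=1) weight 1/1404
  (Y=0, W=2, Z=1, X=2, U=2) weight 1/1404
  (Y=0, W=2, Z=2, X=2, U=1) weight 1/702
  (Y=0, W=2, Z=2, X=2, U=2) weight 1/702
  (Y=1, W=0, Z=0, X=2, U=1) weight 1/117
  (Y=1, W=0, Z=0, X=2, U=2) weight 1/117
  (Y=2, W=0, Z=0, X=1, U=1) weight 1/117
  (Y=3, W=0, Z=0, X=0, U=1) weight 1/156
  … 44 more
Group by Y:
  weight(Y=0) = 1/117
  weight(Y=1) = 4/39
  weight(Y=2) = 14/117
  weight(Y=3) = 2/39
Total weight = 1/117 + 4/39 + 14/117 + 2/39 = 11/39
P(Y=0 | obs) = 1/117 / 11/39 = 1/33
P(Y=1 | obs) = 4/39 / 11/39 = 4/11
P(Y=2 | obs) = 14/117 / 11/39 = 14/33
P(Y=3 | obs) = 2/39 / 11/39 = 2/11

P(Y=0) = 1/33, P(Y=1) = 4/11, P(Y=2) = 14/33, P(Y=3) = 2/11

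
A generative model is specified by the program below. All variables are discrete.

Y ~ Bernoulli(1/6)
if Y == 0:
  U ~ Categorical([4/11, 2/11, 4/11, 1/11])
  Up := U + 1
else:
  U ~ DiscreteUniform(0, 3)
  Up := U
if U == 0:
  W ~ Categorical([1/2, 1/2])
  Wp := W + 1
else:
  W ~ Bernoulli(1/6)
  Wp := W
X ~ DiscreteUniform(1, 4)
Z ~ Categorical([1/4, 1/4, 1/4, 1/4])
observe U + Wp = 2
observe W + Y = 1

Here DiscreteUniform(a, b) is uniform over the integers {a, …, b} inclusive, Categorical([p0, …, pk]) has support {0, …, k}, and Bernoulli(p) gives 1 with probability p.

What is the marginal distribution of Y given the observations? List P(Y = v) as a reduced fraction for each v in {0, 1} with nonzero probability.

P(Y=0) = 56/67, P(Y=1) = 11/67

Enumerate traces; 48 have nonzero weight after conditioning:
  (Y=0, U=0, W=1, X=1, Z=0) weight 5/528
  (Y=0, U=0, W=1, X=1, Z=1) weight 5/528
  (Y=0, U=0, W=1, X=1, Z=2) weight 5/528
  (Y=0, U=0, W=1, X=1, Z=3) weight 5/528
  (Y=0, U=0, W=1, X=2, Z=0) weight 5/528
  (Y=0, U=0, W=1, X=2, Z=1) weight 5/528
  (Y=0, U=0, W=1, X=2, Z=2) weight 5/528
  (Y=0, U=0, W=1, X=2, Z=3) weight 5/528
  (Y=1, U=2, W=0, X=1, Z=0) weight 5/2304
  … 39 more
Group by Y:
  weight(Y=0) = 35/198
  weight(Y=1) = 5/144
Total weight = 35/198 + 5/144 = 335/1584
P(Y=0 | obs) = 35/198 / 335/1584 = 56/67
P(Y=1 | obs) = 5/144 / 335/1584 = 11/67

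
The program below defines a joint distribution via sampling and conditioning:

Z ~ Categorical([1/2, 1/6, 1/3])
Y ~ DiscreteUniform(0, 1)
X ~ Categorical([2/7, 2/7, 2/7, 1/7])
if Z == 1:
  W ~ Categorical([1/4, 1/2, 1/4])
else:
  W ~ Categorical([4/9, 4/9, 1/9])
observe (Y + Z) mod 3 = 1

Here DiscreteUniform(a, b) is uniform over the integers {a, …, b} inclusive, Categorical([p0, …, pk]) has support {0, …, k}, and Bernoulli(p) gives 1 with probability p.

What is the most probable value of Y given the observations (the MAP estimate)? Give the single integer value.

argmax_v P(Y = v | obs) = 1

Enumerate traces; 24 have nonzero weight after conditioning:
  (Z=0, Y=1, X=0, W=0) weight 2/63
  (Z=0, Y=1, X=0, W=1) weight 2/63
  (Z=0, Y=1, X=0, W=2) weight 1/126
  (Z=0, Y=1, X=1, W=0) weight 2/63
  (Z=0, Y=1, X=1, W=1) weight 2/63
  (Z=0, Y=1, X=1, W=2) weight 1/126
  (Z=0, Y=1, X=2, W=0) weight 2/63
  (Z=0, Y=1, X=2, W=1) weight 2/63
  (Z=1, Y=0, X=0, W=0) weight 1/168
  … 15 more
Group by Y:
  weight(Y=0) = 1/12
  weight(Y=1) = 1/4
Total weight = 1/12 + 1/4 = 1/3
P(Y=0 | obs) = 1/12 / 1/3 = 1/4
P(Y=1 | obs) = 1/4 / 1/3 = 3/4
argmax = 1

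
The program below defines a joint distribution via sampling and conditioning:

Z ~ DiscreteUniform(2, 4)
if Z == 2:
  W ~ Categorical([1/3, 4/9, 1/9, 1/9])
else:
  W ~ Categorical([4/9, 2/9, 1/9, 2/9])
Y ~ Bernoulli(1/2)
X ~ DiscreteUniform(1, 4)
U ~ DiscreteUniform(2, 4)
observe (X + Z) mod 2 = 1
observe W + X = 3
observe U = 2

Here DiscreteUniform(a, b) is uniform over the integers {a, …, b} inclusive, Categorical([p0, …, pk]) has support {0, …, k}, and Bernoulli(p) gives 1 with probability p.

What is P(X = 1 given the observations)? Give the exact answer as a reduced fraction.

Enumerate traces; 10 have nonzero weight after conditioning:
  (Z=2, W=0, Y=0, X=3, U=2) weight 1/216
  (Z=2, W=0, Y=1, X=3, U=2) weight 1/216
  (Z=2, W=2, Y=0, X=1, U=2) weight 1/648
  (Z=2, W=2, Y=1, X=1, U=2) weight 1/648
  (Z=3, W=1, Y=0, X=2, U=2) weight 1/324
  (Z=3, W=1, Y=1, X=2, U=2) weight 1/324
  (Z=4, W=0, Y=0, X=3, U=2) weight 1/162
  (Z=4, W=0, Y=1, X=3, U=2) weight 1/162
  … 2 more
Group by X:
  weight(X=1) = 1/162
  weight(X=2) = 1/162
  weight(X=3) = 7/324
Total weight = 1/162 + 1/162 + 7/324 = 11/324
P(X=1 | obs) = 1/162 / 11/324 = 2/11
P(X=2 | obs) = 1/162 / 11/324 = 2/11
P(X=3 | obs) = 7/324 / 11/324 = 7/11

P(X = 1 | obs) = 2/11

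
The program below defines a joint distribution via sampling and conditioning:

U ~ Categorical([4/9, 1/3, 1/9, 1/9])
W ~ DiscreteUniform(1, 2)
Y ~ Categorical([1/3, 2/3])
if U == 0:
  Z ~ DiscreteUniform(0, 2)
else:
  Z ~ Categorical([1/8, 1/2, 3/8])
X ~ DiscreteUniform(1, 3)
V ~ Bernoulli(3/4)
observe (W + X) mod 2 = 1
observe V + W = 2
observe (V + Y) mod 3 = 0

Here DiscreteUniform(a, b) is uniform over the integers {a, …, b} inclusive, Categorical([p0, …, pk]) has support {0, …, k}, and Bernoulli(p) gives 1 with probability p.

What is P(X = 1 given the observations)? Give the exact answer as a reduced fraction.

P(X = 1 | obs) = 1/2

Enumerate traces; 24 have nonzero weight after conditioning:
  (U=0, W=2, Y=0, Z=0, X=1, V=0) weight 1/486
  (U=0, W=2, Y=0, Z=0, X=3, V=0) weight 1/486
  (U=0, W=2, Y=0, Z=1, X=1, V=0) weight 1/486
  (U=0, W=2, Y=0, Z=1, X=3, V=0) weight 1/486
  (U=0, W=2, Y=0, Z=2, X=1, V=0) weight 1/486
  (U=0, W=2, Y=0, Z=2, X=3, V=0) weight 1/486
  (U=1, W=2, Y=0, Z=0, X=1, V=0) weight 1/1728
  (U=1, W=2, Y=0, Z=0, X=3, V=0) weight 1/1728
  … 16 more
Group by X:
  weight(X=1) = 1/72
  weight(X=3) = 1/72
Total weight = 1/72 + 1/72 = 1/36
P(X=1 | obs) = 1/72 / 1/36 = 1/2
P(X=3 | obs) = 1/72 / 1/36 = 1/2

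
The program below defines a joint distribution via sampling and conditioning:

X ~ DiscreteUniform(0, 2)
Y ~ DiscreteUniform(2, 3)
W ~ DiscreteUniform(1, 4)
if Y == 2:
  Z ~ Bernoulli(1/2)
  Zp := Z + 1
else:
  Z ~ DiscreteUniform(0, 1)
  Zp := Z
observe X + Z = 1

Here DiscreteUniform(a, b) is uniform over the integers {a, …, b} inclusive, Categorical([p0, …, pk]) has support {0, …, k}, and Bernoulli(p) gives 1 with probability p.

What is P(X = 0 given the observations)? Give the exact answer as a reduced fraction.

Enumerate traces; 16 have nonzero weight after conditioning:
  (X=0, Y=2, W=1, Z=1) weight 1/48
  (X=0, Y=2, W=2, Z=1) weight 1/48
  (X=0, Y=2, W=3, Z=1) weight 1/48
  (X=0, Y=2, W=4, Z=1) weight 1/48
  (X=0, Y=3, W=1, Z=1) weight 1/48
  (X=0, Y=3, W=2, Z=1) weight 1/48
  (X=0, Y=3, W=3, Z=1) weight 1/48
  (X=0, Y=3, W=4, Z=1) weight 1/48
  (X=1, Y=2, W=1, Z=0) weight 1/48
  … 7 more
Group by X:
  weight(X=0) = 1/6
  weight(X=1) = 1/6
Total weight = 1/6 + 1/6 = 1/3
P(X=0 | obs) = 1/6 / 1/3 = 1/2
P(X=1 | obs) = 1/6 / 1/3 = 1/2

P(X = 0 | obs) = 1/2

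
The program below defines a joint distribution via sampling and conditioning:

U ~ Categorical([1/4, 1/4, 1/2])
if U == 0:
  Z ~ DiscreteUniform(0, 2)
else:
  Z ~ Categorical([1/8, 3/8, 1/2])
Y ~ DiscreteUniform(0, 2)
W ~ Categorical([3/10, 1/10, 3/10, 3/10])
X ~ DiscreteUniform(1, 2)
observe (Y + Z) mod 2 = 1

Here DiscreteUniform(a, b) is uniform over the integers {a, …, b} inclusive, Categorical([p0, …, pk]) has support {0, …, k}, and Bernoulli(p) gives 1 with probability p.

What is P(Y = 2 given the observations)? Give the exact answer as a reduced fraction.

Enumerate traces; 96 have nonzero weight after conditioning:
  (U=0, Z=0, Y=1, W=0, X=1) weight 1/240
  (U=0, Z=0, Y=1, W=0, X=2) weight 1/240
  (U=0, Z=0, Y=1, W=1, X=1) weight 1/720
  (U=0, Z=0, Y=1, W=1, X=2) weight 1/720
  (U=0, Z=0, Y=1, W=2, X=1) weight 1/240
  (U=0, Z=0, Y=1, W=2, X=2) weight 1/240
  (U=0, Z=0, Y=1, W=3, X=1) weight 1/240
  (U=0, Z=0, Y=1, W=3, X=2) weight 1/240
  (U=0, Z=1, Y=0, W=0, X=1) weight 1/240
  (U=0, Z=1, Y=2, W=0, X=1) weight 1/240
  … 86 more
Group by Y:
  weight(Y=0) = 35/288
  weight(Y=1) = 61/288
  weight(Y=2) = 35/288
Total weight = 35/288 + 61/288 + 35/288 = 131/288
P(Y=0 | obs) = 35/288 / 131/288 = 35/131
P(Y=1 | obs) = 61/288 / 131/288 = 61/131
P(Y=2 | obs) = 35/288 / 131/288 = 35/131

P(Y = 2 | obs) = 35/131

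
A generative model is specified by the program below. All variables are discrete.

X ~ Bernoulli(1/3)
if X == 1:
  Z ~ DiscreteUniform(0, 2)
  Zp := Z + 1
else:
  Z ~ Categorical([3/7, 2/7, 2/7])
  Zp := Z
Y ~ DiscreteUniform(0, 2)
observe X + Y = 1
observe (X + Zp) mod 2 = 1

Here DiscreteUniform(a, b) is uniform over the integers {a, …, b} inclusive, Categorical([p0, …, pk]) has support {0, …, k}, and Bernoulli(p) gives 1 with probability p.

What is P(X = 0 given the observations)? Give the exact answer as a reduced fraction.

P(X = 0 | obs) = 12/19

Enumerate traces; 2 have nonzero weight after conditioning:
  (X=0, Z=1, Y=1) weight 4/63
  (X=1, Z=1, Y=0) weight 1/27
Group by X:
  weight(X=0) = 4/63
  weight(X=1) = 1/27
Total weight = 4/63 + 1/27 = 19/189
P(X=0 | obs) = 4/63 / 19/189 = 12/19
P(X=1 | obs) = 1/27 / 19/189 = 7/19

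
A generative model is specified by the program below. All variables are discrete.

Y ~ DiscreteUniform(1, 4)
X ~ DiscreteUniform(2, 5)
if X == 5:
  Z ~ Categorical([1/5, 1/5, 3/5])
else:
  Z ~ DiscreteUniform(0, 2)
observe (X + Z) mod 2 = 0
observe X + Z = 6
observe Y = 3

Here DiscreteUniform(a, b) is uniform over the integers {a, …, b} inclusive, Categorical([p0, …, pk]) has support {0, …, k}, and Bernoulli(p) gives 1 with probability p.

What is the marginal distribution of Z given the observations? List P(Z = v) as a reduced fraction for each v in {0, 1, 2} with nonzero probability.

Enumerate traces; 2 have nonzero weight after conditioning:
  (Y=3, X=4, Z=2) weight 1/48
  (Y=3, X=5, Z=1) weight 1/80
Group by Z:
  weight(Z=1) = 1/80
  weight(Z=2) = 1/48
Total weight = 1/80 + 1/48 = 1/30
P(Z=1 | obs) = 1/80 / 1/30 = 3/8
P(Z=2 | obs) = 1/48 / 1/30 = 5/8

P(Z=1) = 3/8, P(Z=2) = 5/8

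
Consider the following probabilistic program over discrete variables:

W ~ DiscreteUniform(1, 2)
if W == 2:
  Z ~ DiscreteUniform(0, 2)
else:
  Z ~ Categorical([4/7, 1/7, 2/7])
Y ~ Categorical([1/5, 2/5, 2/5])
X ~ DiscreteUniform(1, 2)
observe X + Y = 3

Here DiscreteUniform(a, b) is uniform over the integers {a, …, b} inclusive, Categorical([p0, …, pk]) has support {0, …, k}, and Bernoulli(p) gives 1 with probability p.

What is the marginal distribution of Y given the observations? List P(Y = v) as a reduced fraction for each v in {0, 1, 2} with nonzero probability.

Enumerate traces; 12 have nonzero weight after conditioning:
  (W=1, Z=0, Y=1, X=2) weight 2/35
  (W=1, Z=0, Y=2, X=1) weight 2/35
  (W=1, Z=1, Y=1, X=2) weight 1/70
  (W=1, Z=1, Y=2, X=1) weight 1/70
  (W=1, Z=2, Y=1, X=2) weight 1/35
  (W=1, Z=2, Y=2, X=1) weight 1/35
  (W=2, Z=0, Y=1, X=2) weight 1/30
  (W=2, Z=0, Y=2, X=1) weight 1/30
  … 4 more
Group by Y:
  weight(Y=1) = 1/5
  weight(Y=2) = 1/5
Total weight = 1/5 + 1/5 = 2/5
P(Y=1 | obs) = 1/5 / 2/5 = 1/2
P(Y=2 | obs) = 1/5 / 2/5 = 1/2

P(Y=1) = 1/2, P(Y=2) = 1/2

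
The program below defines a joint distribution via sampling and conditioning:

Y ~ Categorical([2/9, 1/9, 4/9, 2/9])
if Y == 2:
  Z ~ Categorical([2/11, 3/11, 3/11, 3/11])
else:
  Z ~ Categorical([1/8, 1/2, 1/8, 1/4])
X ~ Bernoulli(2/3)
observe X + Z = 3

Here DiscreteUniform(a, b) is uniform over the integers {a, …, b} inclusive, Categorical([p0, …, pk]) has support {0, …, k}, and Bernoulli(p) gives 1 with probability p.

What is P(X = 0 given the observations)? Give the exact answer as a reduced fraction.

Enumerate traces; 8 have nonzero weight after conditioning:
  (Y=0, Z=2, X=1) weight 1/54
  (Y=0, Z=3, X=0) weight 1/54
  (Y=1, Z=2, X=1) weight 1/108
  (Y=1, Z=3, X=0) weight 1/108
  (Y=2, Z=2, X=1) weight 8/99
  (Y=2, Z=3, X=0) weight 4/99
  (Y=3, Z=2, X=1) weight 1/54
  (Y=3, Z=3, X=0) weight 1/54
Group by X:
  weight(X=0) = 103/1188
  weight(X=1) = 151/1188
Total weight = 103/1188 + 151/1188 = 127/594
P(X=0 | obs) = 103/1188 / 127/594 = 103/254
P(X=1 | obs) = 151/1188 / 127/594 = 151/254

P(X = 0 | obs) = 103/254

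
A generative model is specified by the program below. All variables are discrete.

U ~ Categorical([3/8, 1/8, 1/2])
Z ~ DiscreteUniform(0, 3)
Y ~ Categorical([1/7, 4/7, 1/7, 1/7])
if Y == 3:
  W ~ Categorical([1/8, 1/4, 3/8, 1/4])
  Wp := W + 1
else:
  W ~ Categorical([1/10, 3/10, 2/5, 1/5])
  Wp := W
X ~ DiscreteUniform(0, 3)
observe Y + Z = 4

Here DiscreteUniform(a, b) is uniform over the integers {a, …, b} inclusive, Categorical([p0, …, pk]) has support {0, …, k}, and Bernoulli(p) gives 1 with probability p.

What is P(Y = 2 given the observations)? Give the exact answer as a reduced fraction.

Enumerate traces; 144 have nonzero weight after conditioning:
  (U=0, Z=1, Y=3, W=0, X=0) weight 3/7168
  (U=0, Z=1, Y=3, W=0, X=1) weight 3/7168
  (U=0, Z=1, Y=3, W=0, X=2) weight 3/7168
  (U=0, Z=1, Y=3, W=0, X=3) weight 3/7168
  (U=0, Z=1, Y=3, W=1, X=0) weight 3/3584
  (U=0, Z=1, Y=3, W=1, X=1) weight 3/3584
  (U=0, Z=1, Y=3, W=1, X=2) weight 3/3584
  (U=0, Z=1, Y=3, W=1, X=3) weight 3/3584
  (U=0, Z=2, Y=2, W=0, X=0) weight 3/8960
  (U=0, Z=3, Y=1, W=0, X=0) weight 3/2240
  … 134 more
Group by Y:
  weight(Y=1) = 1/7
  weight(Y=2) = 1/28
  weight(Y=3) = 1/28
Total weight = 1/7 + 1/28 + 1/28 = 3/14
P(Y=1 | obs) = 1/7 / 3/14 = 2/3
P(Y=2 | obs) = 1/28 / 3/14 = 1/6
P(Y=3 | obs) = 1/28 / 3/14 = 1/6

P(Y = 2 | obs) = 1/6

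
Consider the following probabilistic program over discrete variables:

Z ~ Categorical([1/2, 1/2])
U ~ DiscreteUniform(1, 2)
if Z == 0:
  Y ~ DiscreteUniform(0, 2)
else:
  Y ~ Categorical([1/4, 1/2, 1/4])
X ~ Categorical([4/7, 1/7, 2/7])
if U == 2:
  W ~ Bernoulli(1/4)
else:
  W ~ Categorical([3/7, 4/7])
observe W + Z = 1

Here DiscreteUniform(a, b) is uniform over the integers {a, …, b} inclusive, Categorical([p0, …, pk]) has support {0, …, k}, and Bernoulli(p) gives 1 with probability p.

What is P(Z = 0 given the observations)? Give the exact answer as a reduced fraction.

P(Z = 0 | obs) = 23/56

Enumerate traces; 36 have nonzero weight after conditioning:
  (Z=0, U=1, Y=0, X=0, W=1) weight 4/147
  (Z=0, U=1, Y=0, X=1, W=1) weight 1/147
  (Z=0, U=1, Y=0, X=2, W=1) weight 2/147
  (Z=0, U=1, Y=1, X=0, W=1) weight 4/147
  (Z=0, U=1, Y=1, X=1, W=1) weight 1/147
  (Z=0, U=1, Y=1, X=2, W=1) weight 2/147
  (Z=0, U=1, Y=2, X=0, W=1) weight 4/147
  (Z=0, U=1, Y=2, X=1, W=1) weight 1/147
  (Z=1, U=1, Y=0, X=0, W=0) weight 3/196
  … 27 more
Group by Z:
  weight(Z=0) = 23/112
  weight(Z=1) = 33/112
Total weight = 23/112 + 33/112 = 1/2
P(Z=0 | obs) = 23/112 / 1/2 = 23/56
P(Z=1 | obs) = 33/112 / 1/2 = 33/56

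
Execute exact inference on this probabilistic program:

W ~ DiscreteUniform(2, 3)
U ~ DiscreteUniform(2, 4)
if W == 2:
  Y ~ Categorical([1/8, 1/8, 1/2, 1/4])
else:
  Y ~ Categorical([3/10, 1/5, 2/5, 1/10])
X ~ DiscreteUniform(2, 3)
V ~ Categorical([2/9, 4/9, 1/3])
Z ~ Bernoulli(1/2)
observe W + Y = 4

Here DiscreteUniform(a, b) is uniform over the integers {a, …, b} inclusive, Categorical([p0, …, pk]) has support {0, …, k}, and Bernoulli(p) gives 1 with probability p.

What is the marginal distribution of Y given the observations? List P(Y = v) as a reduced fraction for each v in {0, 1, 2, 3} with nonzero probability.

Enumerate traces; 72 have nonzero weight after conditioning:
  (W=2, U=2, Y=2, X=2, V=0, Z=0) weight 1/216
  (W=2, U=2, Y=2, X=2, V=0, Z=1) weight 1/216
  (W=2, U=2, Y=2, X=2, V=1, Z=0) weight 1/108
  (W=2, U=2, Y=2, X=2, V=1, Z=1) weight 1/108
  (W=2, U=2, Y=2, X=2, V=2, Z=0) weight 1/144
  (W=2, U=2, Y=2, X=2, V=2, Z=1) weight 1/144
  (W=2, U=2, Y=2, X=3, V=0, Z=0) weight 1/216
  (W=2, U=2, Y=2, X=3, V=0, Z=1) weight 1/216
  (W=3, U=2, Y=1, X=2, V=0, Z=0) weight 1/540
  … 63 more
Group by Y:
  weight(Y=1) = 1/10
  weight(Y=2) = 1/4
Total weight = 1/10 + 1/4 = 7/20
P(Y=1 | obs) = 1/10 / 7/20 = 2/7
P(Y=2 | obs) = 1/4 / 7/20 = 5/7

P(Y=1) = 2/7, P(Y=2) = 5/7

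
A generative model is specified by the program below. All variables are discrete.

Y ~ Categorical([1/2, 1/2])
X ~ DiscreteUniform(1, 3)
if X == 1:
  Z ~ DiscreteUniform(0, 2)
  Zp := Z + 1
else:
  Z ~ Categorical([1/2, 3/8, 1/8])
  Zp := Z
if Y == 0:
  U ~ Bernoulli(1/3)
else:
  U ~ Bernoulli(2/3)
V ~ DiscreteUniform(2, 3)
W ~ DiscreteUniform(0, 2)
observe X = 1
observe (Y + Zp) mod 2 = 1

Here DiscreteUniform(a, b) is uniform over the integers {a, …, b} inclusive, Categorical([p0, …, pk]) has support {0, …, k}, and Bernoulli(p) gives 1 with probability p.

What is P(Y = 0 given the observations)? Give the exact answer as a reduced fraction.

Enumerate traces; 36 have nonzero weight after conditioning:
  (Y=0, X=1, Z=0, U=0, V=2, W=0) weight 1/162
  (Y=0, X=1, Z=0, U=0, V=2, W=1) weight 1/162
  (Y=0, X=1, Z=0, U=0, V=2, W=2) weight 1/162
  (Y=0, X=1, Z=0, U=0, V=3, W=0) weight 1/162
  (Y=0, X=1, Z=0, U=0, V=3, W=1) weight 1/162
  (Y=0, X=1, Z=0, U=0, V=3, W=2) weight 1/162
  (Y=0, X=1, Z=0, U=1, V=2, W=0) weight 1/324
  (Y=0, X=1, Z=0, U=1, V=2, W=1) weight 1/324
  (Y=1, X=1, Z=1, U=0, V=2, W=0) weight 1/324
  … 27 more
Group by Y:
  weight(Y=0) = 1/9
  weight(Y=1) = 1/18
Total weight = 1/9 + 1/18 = 1/6
P(Y=0 | obs) = 1/9 / 1/6 = 2/3
P(Y=1 | obs) = 1/18 / 1/6 = 1/3

P(Y = 0 | obs) = 2/3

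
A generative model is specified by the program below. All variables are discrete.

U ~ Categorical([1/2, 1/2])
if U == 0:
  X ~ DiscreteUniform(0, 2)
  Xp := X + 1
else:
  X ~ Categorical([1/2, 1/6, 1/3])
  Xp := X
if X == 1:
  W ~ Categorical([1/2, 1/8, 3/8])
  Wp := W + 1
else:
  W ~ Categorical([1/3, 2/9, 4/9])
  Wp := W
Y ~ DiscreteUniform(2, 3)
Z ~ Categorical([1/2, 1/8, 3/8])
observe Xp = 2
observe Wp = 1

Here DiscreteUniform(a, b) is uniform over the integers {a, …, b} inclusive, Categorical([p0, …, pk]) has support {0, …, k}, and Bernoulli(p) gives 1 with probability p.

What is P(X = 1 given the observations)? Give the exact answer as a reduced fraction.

Enumerate traces; 12 have nonzero weight after conditioning:
  (U=0, X=1, W=0, Y=2, Z=0) weight 1/48
  (U=0, X=1, W=0, Y=2, Z=1) weight 1/192
  (U=0, X=1, W=0, Y=2, Z=2) weight 1/64
  (U=0, X=1, W=0, Y=3, Z=0) weight 1/48
  (U=0, X=1, W=0, Y=3, Z=1) weight 1/192
  (U=0, X=1, W=0, Y=3, Z=2) weight 1/64
  (U=1, X=2, W=1, Y=2, Z=0) weight 1/108
  (U=1, X=2, W=1, Y=2, Z=1) weight 1/432
  … 4 more
Group by X:
  weight(X=1) = 1/12
  weight(X=2) = 1/27
Total weight = 1/12 + 1/27 = 13/108
P(X=1 | obs) = 1/12 / 13/108 = 9/13
P(X=2 | obs) = 1/27 / 13/108 = 4/13

P(X = 1 | obs) = 9/13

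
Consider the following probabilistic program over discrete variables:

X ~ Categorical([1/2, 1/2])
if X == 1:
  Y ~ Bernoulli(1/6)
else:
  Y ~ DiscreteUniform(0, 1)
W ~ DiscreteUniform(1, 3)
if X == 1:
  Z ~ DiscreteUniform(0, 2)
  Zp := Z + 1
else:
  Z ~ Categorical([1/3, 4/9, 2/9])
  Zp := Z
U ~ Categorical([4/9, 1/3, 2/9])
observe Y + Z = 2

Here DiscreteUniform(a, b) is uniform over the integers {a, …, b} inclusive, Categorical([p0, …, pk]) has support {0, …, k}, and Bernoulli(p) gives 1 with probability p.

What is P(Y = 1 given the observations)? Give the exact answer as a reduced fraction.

Enumerate traces; 36 have nonzero weight after conditioning:
  (X=0, Y=0, W=1, Z=2, U=0) weight 2/243
  (X=0, Y=0, W=1, Z=2, U=1) weight 1/162
  (X=0, Y=0, W=1, Z=2, U=2) weight 1/243
  (X=0, Y=0, W=2, Z=2, U=0) weight 2/243
  (X=0, Y=0, W=2, Z=2, U=1) weight 1/162
  (X=0, Y=0, W=2, Z=2, U=2) weight 1/243
  (X=0, Y=0, W=3, Z=2, U=0) weight 2/243
  (X=0, Y=0, W=3, Z=2, U=1) weight 1/162
  (X=0, Y=1, W=1, Z=1, U=0) weight 4/243
  … 27 more
Group by Y:
  weight(Y=0) = 7/36
  weight(Y=1) = 5/36
Total weight = 7/36 + 5/36 = 1/3
P(Y=0 | obs) = 7/36 / 1/3 = 7/12
P(Y=1 | obs) = 5/36 / 1/3 = 5/12

P(Y = 1 | obs) = 5/12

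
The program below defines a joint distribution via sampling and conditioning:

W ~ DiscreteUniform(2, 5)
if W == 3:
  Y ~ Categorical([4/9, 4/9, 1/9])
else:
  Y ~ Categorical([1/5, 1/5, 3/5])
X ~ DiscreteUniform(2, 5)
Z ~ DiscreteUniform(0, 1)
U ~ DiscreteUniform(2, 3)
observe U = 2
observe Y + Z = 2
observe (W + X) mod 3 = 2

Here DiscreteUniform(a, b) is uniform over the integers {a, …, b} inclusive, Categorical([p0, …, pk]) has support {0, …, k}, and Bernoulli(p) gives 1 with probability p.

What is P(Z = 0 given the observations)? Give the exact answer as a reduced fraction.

Enumerate traces; 10 have nonzero weight after conditioning:
  (W=2, Y=1, X=3, Z=1, U=2) weight 1/320
  (W=2, Y=2, X=3, Z=0, U=2) weight 3/320
  (W=3, Y=1, X=2, Z=1, U=2) weight 1/144
  (W=3, Y=1, X=5, Z=1, U=2) weight 1/144
  (W=3, Y=2, X=2, Z=0, U=2) weight 1/576
  (W=3, Y=2, X=5, Z=0, U=2) weight 1/576
  (W=4, Y=1, X=4, Z=1, U=2) weight 1/320
  (W=4, Y=2, X=4, Z=0, U=2) weight 3/320
  … 2 more
Group by Z:
  weight(Z=0) = 91/2880
  weight(Z=1) = 67/2880
Total weight = 91/2880 + 67/2880 = 79/1440
P(Z=0 | obs) = 91/2880 / 79/1440 = 91/158
P(Z=1 | obs) = 67/2880 / 79/1440 = 67/158

P(Z = 0 | obs) = 91/158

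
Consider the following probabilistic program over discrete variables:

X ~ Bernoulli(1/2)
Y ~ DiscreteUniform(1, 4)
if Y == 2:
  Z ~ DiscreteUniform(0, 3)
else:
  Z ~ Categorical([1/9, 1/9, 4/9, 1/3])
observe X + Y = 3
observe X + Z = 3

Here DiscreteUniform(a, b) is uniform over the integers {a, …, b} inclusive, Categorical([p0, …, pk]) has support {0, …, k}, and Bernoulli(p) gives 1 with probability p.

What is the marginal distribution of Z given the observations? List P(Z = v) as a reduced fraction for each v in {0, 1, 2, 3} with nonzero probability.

P(Z=2) = 3/7, P(Z=3) = 4/7

Enumerate traces; 2 have nonzero weight after conditioning:
  (X=0, Y=3, Z=3) weight 1/24
  (X=1, Y=2, Z=2) weight 1/32
Group by Z:
  weight(Z=2) = 1/32
  weight(Z=3) = 1/24
Total weight = 1/32 + 1/24 = 7/96
P(Z=2 | obs) = 1/32 / 7/96 = 3/7
P(Z=3 | obs) = 1/24 / 7/96 = 4/7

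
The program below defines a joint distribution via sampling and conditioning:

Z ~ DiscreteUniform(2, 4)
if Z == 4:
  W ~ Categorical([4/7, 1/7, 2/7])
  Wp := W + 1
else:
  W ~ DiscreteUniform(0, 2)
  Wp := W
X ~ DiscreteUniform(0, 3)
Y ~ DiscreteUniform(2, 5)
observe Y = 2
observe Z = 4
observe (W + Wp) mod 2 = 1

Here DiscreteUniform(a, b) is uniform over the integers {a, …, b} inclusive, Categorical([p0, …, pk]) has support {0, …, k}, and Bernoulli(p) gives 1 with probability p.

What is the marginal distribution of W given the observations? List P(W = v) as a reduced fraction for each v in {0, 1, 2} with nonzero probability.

P(W=0) = 4/7, P(W=1) = 1/7, P(W=2) = 2/7

Enumerate traces; 12 have nonzero weight after conditioning:
  (Z=4, W=0, X=0, Y=2) weight 1/84
  (Z=4, W=0, X=1, Y=2) weight 1/84
  (Z=4, W=0, X=2, Y=2) weight 1/84
  (Z=4, W=0, X=3, Y=2) weight 1/84
  (Z=4, W=1, X=0, Y=2) weight 1/336
  (Z=4, W=1, X=1, Y=2) weight 1/336
  (Z=4, W=1, X=2, Y=2) weight 1/336
  (Z=4, W=1, X=3, Y=2) weight 1/336
  (Z=4, W=2, X=0, Y=2) weight 1/168
  … 3 more
Group by W:
  weight(W=0) = 1/21
  weight(W=1) = 1/84
  weight(W=2) = 1/42
Total weight = 1/21 + 1/84 + 1/42 = 1/12
P(W=0 | obs) = 1/21 / 1/12 = 4/7
P(W=1 | obs) = 1/84 / 1/12 = 1/7
P(W=2 | obs) = 1/42 / 1/12 = 2/7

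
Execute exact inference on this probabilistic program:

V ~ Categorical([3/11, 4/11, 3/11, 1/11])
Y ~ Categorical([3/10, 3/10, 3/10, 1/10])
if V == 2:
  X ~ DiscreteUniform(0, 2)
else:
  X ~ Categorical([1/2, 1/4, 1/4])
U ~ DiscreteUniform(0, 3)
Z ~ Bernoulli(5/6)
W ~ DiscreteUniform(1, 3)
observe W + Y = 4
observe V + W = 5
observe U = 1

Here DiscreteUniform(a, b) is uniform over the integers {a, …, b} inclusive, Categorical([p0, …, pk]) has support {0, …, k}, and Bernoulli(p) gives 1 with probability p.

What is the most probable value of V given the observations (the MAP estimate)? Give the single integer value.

Enumerate traces; 12 have nonzero weight after conditioning:
  (V=2, Y=1, X=0, U=1, Z=0, W=3) weight 1/2640
  (V=2, Y=1, X=0, U=1, Z=1, W=3) weight 1/528
  (V=2, Y=1, X=1, U=1, Z=0, W=3) weight 1/2640
  (V=2, Y=1, X=1, U=1, Z=1, W=3) weight 1/528
  (V=2, Y=1, X=2, U=1, Z=0, W=3) weight 1/2640
  (V=2, Y=1, X=2, U=1, Z=1, W=3) weight 1/528
  (V=3, Y=2, X=0, U=1, Z=0, W=2) weight 1/5280
  (V=3, Y=2, X=0, U=1, Z=1, W=2) weight 1/1056
  … 4 more
Group by V:
  weight(V=2) = 3/440
  weight(V=3) = 1/440
Total weight = 3/440 + 1/440 = 1/110
P(V=2 | obs) = 3/440 / 1/110 = 3/4
P(V=3 | obs) = 1/440 / 1/110 = 1/4
argmax = 2

argmax_v P(V = v | obs) = 2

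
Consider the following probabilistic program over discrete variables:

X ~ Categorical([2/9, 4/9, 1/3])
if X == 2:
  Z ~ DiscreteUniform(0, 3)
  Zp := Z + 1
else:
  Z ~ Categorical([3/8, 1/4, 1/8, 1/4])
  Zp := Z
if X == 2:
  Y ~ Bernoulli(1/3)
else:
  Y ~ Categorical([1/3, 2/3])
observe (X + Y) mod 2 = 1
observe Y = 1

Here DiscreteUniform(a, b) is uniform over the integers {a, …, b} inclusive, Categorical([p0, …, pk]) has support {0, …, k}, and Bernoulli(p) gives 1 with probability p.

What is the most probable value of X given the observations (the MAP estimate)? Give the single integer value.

argmax_v P(X = v | obs) = 0

Enumerate traces; 8 have nonzero weight after conditioning:
  (X=0, Z=0, Y=1) weight 1/18
  (X=0, Z=1, Y=1) weight 1/27
  (X=0, Z=2, Y=1) weight 1/54
  (X=0, Z=3, Y=1) weight 1/27
  (X=2, Z=0, Y=1) weight 1/36
  (X=2, Z=1, Y=1) weight 1/36
  (X=2, Z=2, Y=1) weight 1/36
  (X=2, Z=3, Y=1) weight 1/36
Group by X:
  weight(X=0) = 4/27
  weight(X=2) = 1/9
Total weight = 4/27 + 1/9 = 7/27
P(X=0 | obs) = 4/27 / 7/27 = 4/7
P(X=2 | obs) = 1/9 / 7/27 = 3/7
argmax = 0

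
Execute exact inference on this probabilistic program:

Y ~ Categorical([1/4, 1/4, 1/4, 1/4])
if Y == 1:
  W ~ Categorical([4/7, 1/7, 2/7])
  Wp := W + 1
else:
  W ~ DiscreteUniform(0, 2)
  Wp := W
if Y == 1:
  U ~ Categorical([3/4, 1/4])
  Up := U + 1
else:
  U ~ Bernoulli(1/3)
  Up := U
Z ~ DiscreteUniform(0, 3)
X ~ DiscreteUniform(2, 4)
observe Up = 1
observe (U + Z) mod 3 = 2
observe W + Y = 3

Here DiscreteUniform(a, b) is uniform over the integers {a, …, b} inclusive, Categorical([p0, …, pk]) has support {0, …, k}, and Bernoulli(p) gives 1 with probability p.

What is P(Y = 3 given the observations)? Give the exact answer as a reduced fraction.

Enumerate traces; 9 have nonzero weight after conditioning:
  (Y=1, W=2, U=0, Z=2, X=2) weight 1/224
  (Y=1, W=2, U=0, Z=2, X=3) weight 1/224
  (Y=1, W=2, U=0, Z=2, X=4) weight 1/224
  (Y=2, W=1, U=1, Z=1, X=2) weight 1/432
  (Y=2, W=1, U=1, Z=1, X=3) weight 1/432
  (Y=2, W=1, U=1, Z=1, X=4) weight 1/432
  (Y=3, W=0, U=1, Z=1, X=2) weight 1/432
  (Y=3, W=0, U=1, Z=1, X=3) weight 1/432
  … 1 more
Group by Y:
  weight(Y=1) = 3/224
  weight(Y=2) = 1/144
  weight(Y=3) = 1/144
Total weight = 3/224 + 1/144 + 1/144 = 55/2016
P(Y=1 | obs) = 3/224 / 55/2016 = 27/55
P(Y=2 | obs) = 1/144 / 55/2016 = 14/55
P(Y=3 | obs) = 1/144 / 55/2016 = 14/55

P(Y = 3 | obs) = 14/55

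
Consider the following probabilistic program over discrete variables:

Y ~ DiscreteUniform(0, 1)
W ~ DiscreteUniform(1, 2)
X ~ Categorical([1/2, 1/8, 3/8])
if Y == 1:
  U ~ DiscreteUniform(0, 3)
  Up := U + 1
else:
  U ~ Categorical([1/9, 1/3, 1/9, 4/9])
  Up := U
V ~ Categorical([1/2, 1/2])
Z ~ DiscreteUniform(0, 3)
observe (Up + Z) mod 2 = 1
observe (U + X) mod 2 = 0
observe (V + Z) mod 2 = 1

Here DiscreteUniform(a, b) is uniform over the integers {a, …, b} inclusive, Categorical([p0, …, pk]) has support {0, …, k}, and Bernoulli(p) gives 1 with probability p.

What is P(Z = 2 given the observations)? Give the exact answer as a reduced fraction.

P(Z = 2 | obs) = 77/228

Enumerate traces; 48 have nonzero weight after conditioning:
  (Y=0, W=1, X=0, U=0, V=0, Z=1) weight 1/576
  (Y=0, W=1, X=0, U=0, V=0, Z=3) weight 1/576
  (Y=0, W=1, X=0, U=2, V=0, Z=1) weight 1/576
  (Y=0, W=1, X=0, U=2, V=0, Z=3) weight 1/576
  (Y=0, W=1, X=1, U=1, V=1, Z=0) weight 1/768
  (Y=0, W=1, X=1, U=1, V=1, Z=2) weight 1/768
  (Y=0, W=1, X=1, U=3, V=1, Z=0) weight 1/576
  (Y=0, W=1, X=1, U=3, V=1, Z=2) weight 1/576
  … 40 more
Group by Z:
  weight(Z=0) = 77/2304
  weight(Z=1) = 37/2304
  weight(Z=2) = 77/2304
  weight(Z=3) = 37/2304
Total weight = 77/2304 + 37/2304 + 77/2304 + 37/2304 = 19/192
P(Z=0 | obs) = 77/2304 / 19/192 = 77/228
P(Z=1 | obs) = 37/2304 / 19/192 = 37/228
P(Z=2 | obs) = 77/2304 / 19/192 = 77/228
P(Z=3 | obs) = 37/2304 / 19/192 = 37/228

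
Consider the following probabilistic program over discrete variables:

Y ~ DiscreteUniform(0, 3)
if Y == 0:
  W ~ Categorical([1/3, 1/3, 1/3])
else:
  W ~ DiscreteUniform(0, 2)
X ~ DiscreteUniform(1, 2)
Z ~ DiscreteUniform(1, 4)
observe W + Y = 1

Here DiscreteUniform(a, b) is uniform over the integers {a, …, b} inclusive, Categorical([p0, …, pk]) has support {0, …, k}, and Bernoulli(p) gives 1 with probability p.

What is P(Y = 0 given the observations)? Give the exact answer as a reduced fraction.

P(Y = 0 | obs) = 1/2

Enumerate traces; 16 have nonzero weight after conditioning:
  (Y=0, W=1, X=1, Z=1) weight 1/96
  (Y=0, W=1, X=1, Z=2) weight 1/96
  (Y=0, W=1, X=1, Z=3) weight 1/96
  (Y=0, W=1, X=1, Z=4) weight 1/96
  (Y=0, W=1, X=2, Z=1) weight 1/96
  (Y=0, W=1, X=2, Z=2) weight 1/96
  (Y=0, W=1, X=2, Z=3) weight 1/96
  (Y=0, W=1, X=2, Z=4) weight 1/96
  (Y=1, W=0, X=1, Z=1) weight 1/96
  … 7 more
Group by Y:
  weight(Y=0) = 1/12
  weight(Y=1) = 1/12
Total weight = 1/12 + 1/12 = 1/6
P(Y=0 | obs) = 1/12 / 1/6 = 1/2
P(Y=1 | obs) = 1/12 / 1/6 = 1/2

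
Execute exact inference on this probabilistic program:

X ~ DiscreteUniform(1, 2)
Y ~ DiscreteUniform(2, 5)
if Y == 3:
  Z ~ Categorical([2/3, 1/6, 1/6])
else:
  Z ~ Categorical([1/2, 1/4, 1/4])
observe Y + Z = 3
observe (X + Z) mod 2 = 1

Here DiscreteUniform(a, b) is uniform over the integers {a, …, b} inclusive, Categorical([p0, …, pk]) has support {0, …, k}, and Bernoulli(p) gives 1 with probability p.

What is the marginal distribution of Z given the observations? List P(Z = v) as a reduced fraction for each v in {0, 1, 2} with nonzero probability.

P(Z=0) = 8/11, P(Z=1) = 3/11

Enumerate traces; 2 have nonzero weight after conditioning:
  (X=1, Y=3, Z=0) weight 1/12
  (X=2, Y=2, Z=1) weight 1/32
Group by Z:
  weight(Z=0) = 1/12
  weight(Z=1) = 1/32
Total weight = 1/12 + 1/32 = 11/96
P(Z=0 | obs) = 1/12 / 11/96 = 8/11
P(Z=1 | obs) = 1/32 / 11/96 = 3/11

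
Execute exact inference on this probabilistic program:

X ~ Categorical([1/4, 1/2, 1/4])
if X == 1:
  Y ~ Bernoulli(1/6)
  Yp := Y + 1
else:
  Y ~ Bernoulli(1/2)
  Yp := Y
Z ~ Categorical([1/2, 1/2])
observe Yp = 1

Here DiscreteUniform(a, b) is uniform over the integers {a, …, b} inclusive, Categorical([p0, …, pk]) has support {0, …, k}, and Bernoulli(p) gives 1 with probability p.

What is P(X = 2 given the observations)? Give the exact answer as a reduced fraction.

Enumerate traces; 6 have nonzero weight after conditioning:
  (X=0, Y=1, Z=0) weight 1/16
  (X=0, Y=1, Z=1) weight 1/16
  (X=1, Y=0, Z=0) weight 5/24
  (X=1, Y=0, Z=1) weight 5/24
  (X=2, Y=1, Z=0) weight 1/16
  (X=2, Y=1, Z=1) weight 1/16
Group by X:
  weight(X=0) = 1/8
  weight(X=1) = 5/12
  weight(X=2) = 1/8
Total weight = 1/8 + 5/12 + 1/8 = 2/3
P(X=0 | obs) = 1/8 / 2/3 = 3/16
P(X=1 | obs) = 5/12 / 2/3 = 5/8
P(X=2 | obs) = 1/8 / 2/3 = 3/16

P(X = 2 | obs) = 3/16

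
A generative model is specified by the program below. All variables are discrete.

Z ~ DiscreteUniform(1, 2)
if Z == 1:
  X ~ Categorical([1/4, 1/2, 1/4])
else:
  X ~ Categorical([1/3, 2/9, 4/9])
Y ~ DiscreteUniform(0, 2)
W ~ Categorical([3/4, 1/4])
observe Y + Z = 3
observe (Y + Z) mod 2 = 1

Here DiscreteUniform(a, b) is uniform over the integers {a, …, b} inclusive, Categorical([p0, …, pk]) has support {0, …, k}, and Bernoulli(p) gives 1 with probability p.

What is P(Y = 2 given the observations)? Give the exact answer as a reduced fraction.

Enumerate traces; 12 have nonzero weight after conditioning:
  (Z=1, X=0, Y=2, W=0) weight 1/32
  (Z=1, X=0, Y=2, W=1) weight 1/96
  (Z=1, X=1, Y=2, W=0) weight 1/16
  (Z=1, X=1, Y=2, W=1) weight 1/48
  (Z=1, X=2, Y=2, W=0) weight 1/32
  (Z=1, X=2, Y=2, W=1) weight 1/96
  (Z=2, X=0, Y=1, W=0) weight 1/24
  (Z=2, X=0, Y=1, W=1) weight 1/72
  … 4 more
Group by Y:
  weight(Y=1) = 1/6
  weight(Y=2) = 1/6
Total weight = 1/6 + 1/6 = 1/3
P(Y=1 | obs) = 1/6 / 1/3 = 1/2
P(Y=2 | obs) = 1/6 / 1/3 = 1/2

P(Y = 2 | obs) = 1/2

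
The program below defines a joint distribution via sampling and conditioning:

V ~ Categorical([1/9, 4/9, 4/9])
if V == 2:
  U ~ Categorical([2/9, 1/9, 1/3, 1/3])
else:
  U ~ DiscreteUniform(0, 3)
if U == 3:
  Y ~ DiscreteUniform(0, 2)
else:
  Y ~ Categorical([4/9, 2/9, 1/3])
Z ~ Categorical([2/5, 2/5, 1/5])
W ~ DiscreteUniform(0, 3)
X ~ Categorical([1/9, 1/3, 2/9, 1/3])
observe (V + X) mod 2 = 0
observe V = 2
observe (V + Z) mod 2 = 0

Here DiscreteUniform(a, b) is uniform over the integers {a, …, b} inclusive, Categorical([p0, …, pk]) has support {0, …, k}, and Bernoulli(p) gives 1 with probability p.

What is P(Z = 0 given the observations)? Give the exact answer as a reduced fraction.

P(Z = 0 | obs) = 2/3

Enumerate traces; 192 have nonzero weight after conditioning:
  (V=2, U=0, Y=0, Z=0, W=0, X=0) weight 16/32805
  (V=2, U=0, Y=0, Z=0, W=0, X=2) weight 32/32805
  (V=2, U=0, Y=0, Z=0, W=1, X=0) weight 16/32805
  (V=2, U=0, Y=0, Z=0, W=1, X=2) weight 32/32805
  (V=2, U=0, Y=0, Z=0, W=2, X=0) weight 16/32805
  (V=2, U=0, Y=0, Z=0, W=2, X=2) weight 32/32805
  (V=2, U=0, Y=0, Z=0, W=3, X=0) weight 16/32805
  (V=2, U=0, Y=0, Z=0, W=3, X=2) weight 32/32805
  (V=2, U=0, Y=0, Z=2, W=0, X=0) weight 8/32805
  … 183 more
Group by Z:
  weight(Z=0) = 8/135
  weight(Z=2) = 4/135
Total weight = 8/135 + 4/135 = 4/45
P(Z=0 | obs) = 8/135 / 4/45 = 2/3
P(Z=2 | obs) = 4/135 / 4/45 = 1/3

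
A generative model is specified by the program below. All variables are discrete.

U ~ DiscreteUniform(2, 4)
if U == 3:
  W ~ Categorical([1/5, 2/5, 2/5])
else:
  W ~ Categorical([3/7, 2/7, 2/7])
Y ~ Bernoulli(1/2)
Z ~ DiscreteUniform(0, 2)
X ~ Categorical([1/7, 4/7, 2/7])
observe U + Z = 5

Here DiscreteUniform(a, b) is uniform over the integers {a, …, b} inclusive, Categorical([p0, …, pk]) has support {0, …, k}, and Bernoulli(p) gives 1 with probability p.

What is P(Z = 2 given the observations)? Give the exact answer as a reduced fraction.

Enumerate traces; 36 have nonzero weight after conditioning:
  (U=3, W=0, Y=0, Z=2, X=0) weight 1/630
  (U=3, W=0, Y=0, Z=2, X=1) weight 2/315
  (U=3, W=0, Y=0, Z=2, X=2) weight 1/315
  (U=3, W=0, Y=1, Z=2, X=0) weight 1/630
  (U=3, W=0, Y=1, Z=2, X=1) weight 2/315
  (U=3, W=0, Y=1, Z=2, X=2) weight 1/315
  (U=3, W=1, Y=0, Z=2, X=0) weight 1/315
  (U=3, W=1, Y=0, Z=2, X=1) weight 4/315
  (U=4, W=0, Y=0, Z=1, X=0) weight 1/294
  … 27 more
Group by Z:
  weight(Z=1) = 1/9
  weight(Z=2) = 1/9
Total weight = 1/9 + 1/9 = 2/9
P(Z=1 | obs) = 1/9 / 2/9 = 1/2
P(Z=2 | obs) = 1/9 / 2/9 = 1/2

P(Z = 2 | obs) = 1/2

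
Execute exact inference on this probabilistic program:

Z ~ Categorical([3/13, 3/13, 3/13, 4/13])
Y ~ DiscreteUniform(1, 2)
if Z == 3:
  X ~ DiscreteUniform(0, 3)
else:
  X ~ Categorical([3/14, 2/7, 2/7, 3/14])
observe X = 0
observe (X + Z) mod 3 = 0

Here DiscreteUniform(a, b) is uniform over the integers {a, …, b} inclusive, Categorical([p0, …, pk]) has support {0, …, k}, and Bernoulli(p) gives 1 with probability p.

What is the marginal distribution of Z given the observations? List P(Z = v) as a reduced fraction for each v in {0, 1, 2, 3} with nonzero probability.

Enumerate traces; 4 have nonzero weight after conditioning:
  (Z=0, Y=1, X=0) weight 9/364
  (Z=0, Y=2, X=0) weight 9/364
  (Z=3, Y=1, X=0) weight 1/26
  (Z=3, Y=2, X=0) weight 1/26
Group by Z:
  weight(Z=0) = 9/182
  weight(Z=3) = 1/13
Total weight = 9/182 + 1/13 = 23/182
P(Z=0 | obs) = 9/182 / 23/182 = 9/23
P(Z=3 | obs) = 1/13 / 23/182 = 14/23

P(Z=0) = 9/23, P(Z=3) = 14/23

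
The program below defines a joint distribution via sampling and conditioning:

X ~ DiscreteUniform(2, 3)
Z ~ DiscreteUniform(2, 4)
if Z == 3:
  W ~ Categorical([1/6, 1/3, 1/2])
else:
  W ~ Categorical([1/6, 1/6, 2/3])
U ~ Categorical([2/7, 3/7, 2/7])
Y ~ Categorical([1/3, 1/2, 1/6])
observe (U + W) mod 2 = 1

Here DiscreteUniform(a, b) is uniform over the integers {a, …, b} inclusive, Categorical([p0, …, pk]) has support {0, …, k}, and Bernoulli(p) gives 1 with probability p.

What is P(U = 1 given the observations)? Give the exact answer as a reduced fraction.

Enumerate traces; 72 have nonzero weight after conditioning:
  (X=2, Z=2, W=0, U=1, Y=0) weight 1/252
  (X=2, Z=2, W=0, U=1, Y=1) weight 1/168
  (X=2, Z=2, W=0, U=1, Y=2) weight 1/504
  (X=2, Z=2, W=1, U=0, Y=0) weight 1/378
  (X=2, Z=2, W=1, U=0, Y=1) weight 1/252
  (X=2, Z=2, W=1, U=0, Y=2) weight 1/756
  (X=2, Z=2, W=1, U=2, Y=0) weight 1/378
  (X=2, Z=2, W=1, U=2, Y=1) weight 1/252
  … 64 more
Group by U:
  weight(U=0) = 4/63
  weight(U=1) = 1/3
  weight(U=2) = 4/63
Total weight = 4/63 + 1/3 + 4/63 = 29/63
P(U=0 | obs) = 4/63 / 29/63 = 4/29
P(U=1 | obs) = 1/3 / 29/63 = 21/29
P(U=2 | obs) = 4/63 / 29/63 = 4/29

P(U = 1 | obs) = 21/29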